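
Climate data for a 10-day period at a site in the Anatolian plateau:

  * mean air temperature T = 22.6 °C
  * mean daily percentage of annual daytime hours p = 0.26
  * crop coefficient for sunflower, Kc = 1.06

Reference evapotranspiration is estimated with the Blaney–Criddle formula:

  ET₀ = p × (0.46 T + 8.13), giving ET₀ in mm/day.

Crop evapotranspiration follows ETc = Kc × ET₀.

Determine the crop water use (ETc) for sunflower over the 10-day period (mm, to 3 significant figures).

ET₀ = 0.26 × (0.46 × 22.6 + 8.13) = 0.26 × 18.526 = 4.8168 mm/d
ETc = Kc × ET₀ = 1.06 × 4.8168 = 5.1058 mm/d
Over 10 days: 5.1058 × 10 = 51.058 mm

51.1 mm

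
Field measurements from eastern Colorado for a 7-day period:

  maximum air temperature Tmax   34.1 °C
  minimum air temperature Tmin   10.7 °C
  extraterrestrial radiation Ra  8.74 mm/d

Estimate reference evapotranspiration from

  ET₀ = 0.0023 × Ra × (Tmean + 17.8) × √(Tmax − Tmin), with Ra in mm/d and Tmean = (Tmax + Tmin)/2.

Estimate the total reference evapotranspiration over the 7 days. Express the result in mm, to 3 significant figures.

Tmean = (34.1 + 10.7)/2 = 22.40 °C
ET₀ = 0.0023 × 8.74 × (22.40 + 17.8) × √23.4 = 0.0023 × 8.74 × 40.20 × 4.8374 = 3.9091 mm/d
Over 7 days: 3.9091 × 7 = 27.364 mm

27.4 mm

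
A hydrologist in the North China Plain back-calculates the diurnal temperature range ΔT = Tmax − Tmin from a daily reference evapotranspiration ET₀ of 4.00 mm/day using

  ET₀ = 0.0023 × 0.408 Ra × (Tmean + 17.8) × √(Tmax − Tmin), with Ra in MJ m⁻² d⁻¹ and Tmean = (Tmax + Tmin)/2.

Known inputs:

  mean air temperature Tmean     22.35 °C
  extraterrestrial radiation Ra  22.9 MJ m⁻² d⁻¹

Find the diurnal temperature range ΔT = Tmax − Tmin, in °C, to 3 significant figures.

√ΔT = ET₀ / [0.0023 × 0.408 × Ra × (Tmean+17.8)] = 4.00 / (0.0023 × 9.3432 × 40.15) = 4.6361
ΔT = 4.6361² = 21.493 °C

21.5 °C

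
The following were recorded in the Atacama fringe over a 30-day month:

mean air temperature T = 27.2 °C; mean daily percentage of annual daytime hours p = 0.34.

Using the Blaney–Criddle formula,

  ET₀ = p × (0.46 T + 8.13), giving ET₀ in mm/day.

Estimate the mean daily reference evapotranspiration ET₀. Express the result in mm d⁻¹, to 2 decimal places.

ET₀ = 0.34 × (0.46 × 27.2 + 8.13) = 0.34 × 20.642 = 7.0183 mm/d

7.02 mm d⁻¹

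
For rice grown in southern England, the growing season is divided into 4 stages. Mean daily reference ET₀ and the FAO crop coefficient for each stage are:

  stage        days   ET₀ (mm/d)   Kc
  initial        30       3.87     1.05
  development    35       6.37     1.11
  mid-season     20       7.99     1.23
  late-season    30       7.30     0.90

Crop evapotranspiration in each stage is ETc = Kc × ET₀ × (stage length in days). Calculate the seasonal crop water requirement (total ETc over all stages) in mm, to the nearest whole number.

initial: 1.05 × 3.87 × 30 = 121.91 mm
development: 1.11 × 6.37 × 35 = 247.47 mm
mid-season: 1.23 × 7.99 × 20 = 196.55 mm
late-season: 0.90 × 7.30 × 30 = 197.10 mm
Seasonal total = 763.03 mm

763 mm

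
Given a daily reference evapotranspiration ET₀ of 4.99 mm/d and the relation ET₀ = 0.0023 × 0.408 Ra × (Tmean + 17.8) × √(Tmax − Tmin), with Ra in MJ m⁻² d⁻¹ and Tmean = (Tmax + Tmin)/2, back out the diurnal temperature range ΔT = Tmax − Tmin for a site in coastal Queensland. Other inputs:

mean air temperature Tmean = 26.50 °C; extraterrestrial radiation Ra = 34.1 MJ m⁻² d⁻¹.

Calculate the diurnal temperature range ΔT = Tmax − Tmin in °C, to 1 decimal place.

12.4 °C

√ΔT = ET₀ / [0.0023 × 0.408 × Ra × (Tmean+17.8)] = 4.99 / (0.0023 × 13.9128 × 44.30) = 3.5201
ΔT = 3.5201² = 12.391 °C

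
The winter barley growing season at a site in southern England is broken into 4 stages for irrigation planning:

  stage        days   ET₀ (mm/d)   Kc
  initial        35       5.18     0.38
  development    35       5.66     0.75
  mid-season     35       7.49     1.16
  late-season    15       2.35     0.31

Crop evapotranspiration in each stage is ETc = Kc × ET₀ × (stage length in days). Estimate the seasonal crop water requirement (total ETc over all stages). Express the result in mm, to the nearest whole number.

initial: 0.38 × 5.18 × 35 = 68.89 mm
development: 0.75 × 5.66 × 35 = 148.58 mm
mid-season: 1.16 × 7.49 × 35 = 304.09 mm
late-season: 0.31 × 2.35 × 15 = 10.93 mm
Seasonal total = 532.49 mm

532 mm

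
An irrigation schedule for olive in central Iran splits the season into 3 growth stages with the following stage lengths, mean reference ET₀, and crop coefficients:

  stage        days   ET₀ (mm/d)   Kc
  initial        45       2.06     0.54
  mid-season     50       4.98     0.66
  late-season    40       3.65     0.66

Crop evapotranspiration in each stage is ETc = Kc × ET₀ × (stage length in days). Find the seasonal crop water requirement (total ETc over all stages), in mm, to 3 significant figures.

311 mm

initial: 0.54 × 2.06 × 45 = 50.06 mm
mid-season: 0.66 × 4.98 × 50 = 164.34 mm
late-season: 0.66 × 3.65 × 40 = 96.36 mm
Seasonal total = 310.76 mm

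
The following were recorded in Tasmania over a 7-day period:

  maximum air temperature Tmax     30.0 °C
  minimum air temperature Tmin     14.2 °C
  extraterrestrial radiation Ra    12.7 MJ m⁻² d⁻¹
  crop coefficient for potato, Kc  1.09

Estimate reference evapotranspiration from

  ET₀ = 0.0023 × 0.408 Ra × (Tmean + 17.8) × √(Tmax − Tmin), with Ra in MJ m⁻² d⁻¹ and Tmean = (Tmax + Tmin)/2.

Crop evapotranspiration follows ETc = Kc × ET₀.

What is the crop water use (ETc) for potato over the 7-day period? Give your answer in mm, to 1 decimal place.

Tmean = (30.0 + 14.2)/2 = 22.10 °C
0.408 Ra = 0.408 × 12.7 = 5.1816 mm/d equivalent
ET₀ = 0.0023 × 5.1816 × (22.10 + 17.8) × √15.8 = 0.0023 × 5.1816 × 39.90 × 3.9749 = 1.8901 mm/d
ETc = Kc × ET₀ = 1.09 × 1.8901 = 2.0602 mm/d
Over 7 days: 2.0602 × 7 = 14.421 mm

14.4 mm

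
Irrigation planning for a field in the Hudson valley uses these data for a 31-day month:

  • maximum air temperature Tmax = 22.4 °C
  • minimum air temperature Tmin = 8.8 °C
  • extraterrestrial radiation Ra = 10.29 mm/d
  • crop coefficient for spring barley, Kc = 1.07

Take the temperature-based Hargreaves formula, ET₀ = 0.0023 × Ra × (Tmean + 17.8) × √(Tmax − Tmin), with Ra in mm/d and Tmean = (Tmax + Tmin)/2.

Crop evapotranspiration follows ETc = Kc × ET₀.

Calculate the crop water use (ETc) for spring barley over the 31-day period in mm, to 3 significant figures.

Tmean = (22.4 + 8.8)/2 = 15.60 °C
ET₀ = 0.0023 × 10.29 × (15.60 + 17.8) × √13.6 = 0.0023 × 10.29 × 33.40 × 3.6878 = 2.9151 mm/d
ETc = Kc × ET₀ = 1.07 × 2.9151 = 3.1192 mm/d
Over 31 days: 3.1192 × 31 = 96.695 mm

96.7 mm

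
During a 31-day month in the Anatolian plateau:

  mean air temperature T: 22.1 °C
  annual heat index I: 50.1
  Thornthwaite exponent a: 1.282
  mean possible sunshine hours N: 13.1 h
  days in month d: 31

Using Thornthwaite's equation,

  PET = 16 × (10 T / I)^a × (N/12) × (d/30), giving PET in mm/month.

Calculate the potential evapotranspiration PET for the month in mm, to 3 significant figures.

10T/I = 10 × 22.1 / 50.1 = 4.4112
(10T/I)^a = 4.4112^1.282 = 6.7038
Uncorrected PET = 16 × 6.7038 = 107.261 mm
Correction = (N/12)(d/30) = (13.1/12)(31/30) = 1.1281
PET = 107.261 × 1.1281 = 121.001 mm/month

121 mm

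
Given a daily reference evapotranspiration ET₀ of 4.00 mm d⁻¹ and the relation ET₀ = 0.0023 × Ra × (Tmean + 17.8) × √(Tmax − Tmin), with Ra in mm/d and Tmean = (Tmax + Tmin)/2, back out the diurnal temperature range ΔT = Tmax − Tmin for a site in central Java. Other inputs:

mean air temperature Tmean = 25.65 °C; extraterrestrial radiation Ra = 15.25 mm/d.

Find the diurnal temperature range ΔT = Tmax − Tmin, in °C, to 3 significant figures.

6.89 °C

√ΔT = ET₀ / [0.0023 × Ra × (Tmean+17.8)] = 4.00 / (0.0023 × 15.25 × 43.45) = 2.6247
ΔT = 2.6247² = 6.889 °C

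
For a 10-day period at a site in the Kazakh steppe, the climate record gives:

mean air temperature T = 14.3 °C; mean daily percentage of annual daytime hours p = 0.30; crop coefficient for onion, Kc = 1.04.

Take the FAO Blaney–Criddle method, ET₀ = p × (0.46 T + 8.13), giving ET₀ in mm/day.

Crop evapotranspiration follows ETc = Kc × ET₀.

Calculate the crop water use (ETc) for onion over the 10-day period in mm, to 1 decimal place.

45.9 mm

ET₀ = 0.30 × (0.46 × 14.3 + 8.13) = 0.30 × 14.708 = 4.4124 mm/d
ETc = Kc × ET₀ = 1.04 × 4.4124 = 4.5889 mm/d
Over 10 days: 4.5889 × 10 = 45.889 mm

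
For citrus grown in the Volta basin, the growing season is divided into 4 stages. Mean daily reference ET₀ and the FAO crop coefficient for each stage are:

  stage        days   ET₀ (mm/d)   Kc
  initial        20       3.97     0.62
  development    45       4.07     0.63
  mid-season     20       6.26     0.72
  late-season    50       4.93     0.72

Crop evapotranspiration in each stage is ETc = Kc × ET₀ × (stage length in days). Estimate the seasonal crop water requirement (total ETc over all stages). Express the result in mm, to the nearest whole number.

432 mm

initial: 0.62 × 3.97 × 20 = 49.23 mm
development: 0.63 × 4.07 × 45 = 115.38 mm
mid-season: 0.72 × 6.26 × 20 = 90.14 mm
late-season: 0.72 × 4.93 × 50 = 177.48 mm
Seasonal total = 432.23 mm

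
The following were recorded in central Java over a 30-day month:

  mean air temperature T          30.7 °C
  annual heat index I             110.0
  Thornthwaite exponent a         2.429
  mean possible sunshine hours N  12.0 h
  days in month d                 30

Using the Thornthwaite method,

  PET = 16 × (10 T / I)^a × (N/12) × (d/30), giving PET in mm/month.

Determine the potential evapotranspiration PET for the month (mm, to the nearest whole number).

10T/I = 10 × 30.7 / 110.0 = 2.7909
(10T/I)^a = 2.7909^2.429 = 12.0980
Uncorrected PET = 16 × 12.0980 = 193.568 mm
Correction = (N/12)(d/30) = (12.0/12)(30/30) = 1.0000
PET = 193.568 × 1.0000 = 193.568 mm/month

194 mm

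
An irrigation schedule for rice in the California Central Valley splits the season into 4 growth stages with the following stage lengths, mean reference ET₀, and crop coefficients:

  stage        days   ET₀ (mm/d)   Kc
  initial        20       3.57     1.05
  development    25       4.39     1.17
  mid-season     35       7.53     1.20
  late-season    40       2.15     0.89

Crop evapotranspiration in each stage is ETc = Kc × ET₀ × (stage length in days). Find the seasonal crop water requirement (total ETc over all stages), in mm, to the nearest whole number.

initial: 1.05 × 3.57 × 20 = 74.97 mm
development: 1.17 × 4.39 × 25 = 128.41 mm
mid-season: 1.20 × 7.53 × 35 = 316.26 mm
late-season: 0.89 × 2.15 × 40 = 76.54 mm
Seasonal total = 596.18 mm

596 mm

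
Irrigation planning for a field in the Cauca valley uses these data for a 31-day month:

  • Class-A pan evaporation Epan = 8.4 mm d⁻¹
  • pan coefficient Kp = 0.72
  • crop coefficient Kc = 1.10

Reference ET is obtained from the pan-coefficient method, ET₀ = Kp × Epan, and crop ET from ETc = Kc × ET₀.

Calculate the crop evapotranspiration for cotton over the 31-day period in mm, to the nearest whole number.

ET₀ = 0.72 × 8.4 = 6.0480 mm/d
ETc = Kc × ET₀ = 1.10 × 6.0480 = 6.6528 mm/d
Over 31 days: 6.6528 × 31 = 206.237 mm

206 mm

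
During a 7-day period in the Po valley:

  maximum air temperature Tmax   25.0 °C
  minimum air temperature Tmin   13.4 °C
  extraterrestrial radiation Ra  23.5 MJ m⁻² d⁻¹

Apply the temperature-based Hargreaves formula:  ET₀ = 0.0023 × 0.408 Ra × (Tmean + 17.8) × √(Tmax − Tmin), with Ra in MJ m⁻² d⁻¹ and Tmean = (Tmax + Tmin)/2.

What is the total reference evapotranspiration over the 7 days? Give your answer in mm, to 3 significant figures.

19.5 mm

Tmean = (25.0 + 13.4)/2 = 19.20 °C
0.408 Ra = 0.408 × 23.5 = 9.5880 mm/d equivalent
ET₀ = 0.0023 × 9.5880 × (19.20 + 17.8) × √11.6 = 0.0023 × 9.5880 × 37.00 × 3.4059 = 2.7790 mm/d
Over 7 days: 2.7790 × 7 = 19.453 mm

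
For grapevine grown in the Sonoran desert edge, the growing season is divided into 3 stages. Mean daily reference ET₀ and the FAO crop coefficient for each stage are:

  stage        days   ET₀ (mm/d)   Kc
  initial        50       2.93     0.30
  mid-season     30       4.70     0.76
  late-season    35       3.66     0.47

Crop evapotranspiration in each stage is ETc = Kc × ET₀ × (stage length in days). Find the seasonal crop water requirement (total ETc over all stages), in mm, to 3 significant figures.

initial: 0.30 × 2.93 × 50 = 43.95 mm
mid-season: 0.76 × 4.70 × 30 = 107.16 mm
late-season: 0.47 × 3.66 × 35 = 60.21 mm
Seasonal total = 211.32 mm

211 mm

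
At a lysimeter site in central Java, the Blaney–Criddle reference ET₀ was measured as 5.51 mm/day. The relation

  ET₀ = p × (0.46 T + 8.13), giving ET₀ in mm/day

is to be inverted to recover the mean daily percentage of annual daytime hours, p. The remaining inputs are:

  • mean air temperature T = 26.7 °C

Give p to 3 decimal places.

p = ET₀ / (0.46 T + 8.13) = 5.51 / (0.46 × 26.7 + 8.13) = 5.51 / 20.412 = 0.2699

0.270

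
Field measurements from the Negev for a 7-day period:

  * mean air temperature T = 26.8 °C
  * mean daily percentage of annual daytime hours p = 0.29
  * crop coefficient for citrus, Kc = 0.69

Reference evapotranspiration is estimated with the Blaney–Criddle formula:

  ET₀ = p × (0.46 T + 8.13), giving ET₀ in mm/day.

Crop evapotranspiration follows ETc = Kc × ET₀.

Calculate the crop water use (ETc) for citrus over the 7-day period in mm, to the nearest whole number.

29 mm

ET₀ = 0.29 × (0.46 × 26.8 + 8.13) = 0.29 × 20.458 = 5.9328 mm/d
ETc = Kc × ET₀ = 0.69 × 5.9328 = 4.0936 mm/d
Over 7 days: 4.0936 × 7 = 28.655 mm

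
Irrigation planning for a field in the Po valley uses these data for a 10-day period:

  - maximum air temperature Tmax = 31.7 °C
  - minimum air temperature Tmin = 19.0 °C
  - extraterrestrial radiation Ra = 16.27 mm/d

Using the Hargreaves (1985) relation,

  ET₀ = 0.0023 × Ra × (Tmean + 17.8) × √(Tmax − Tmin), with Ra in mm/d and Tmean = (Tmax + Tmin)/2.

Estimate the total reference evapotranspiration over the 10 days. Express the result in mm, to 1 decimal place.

Tmean = (31.7 + 19.0)/2 = 25.35 °C
ET₀ = 0.0023 × 16.27 × (25.35 + 17.8) × √12.7 = 0.0023 × 16.27 × 43.15 × 3.5637 = 5.7544 mm/d
Over 10 days: 5.7544 × 10 = 57.544 mm

57.5 mm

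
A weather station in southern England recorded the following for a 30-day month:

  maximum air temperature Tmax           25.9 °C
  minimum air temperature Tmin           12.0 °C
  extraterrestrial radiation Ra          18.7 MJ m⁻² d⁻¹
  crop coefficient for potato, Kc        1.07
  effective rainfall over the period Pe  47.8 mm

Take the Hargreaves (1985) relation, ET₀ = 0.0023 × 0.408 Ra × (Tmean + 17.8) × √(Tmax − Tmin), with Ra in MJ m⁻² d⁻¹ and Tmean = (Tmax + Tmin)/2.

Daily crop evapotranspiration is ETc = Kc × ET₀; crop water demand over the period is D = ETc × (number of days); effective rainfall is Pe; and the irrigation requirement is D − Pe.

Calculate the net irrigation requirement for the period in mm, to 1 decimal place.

29.4 mm

Tmean = (25.9 + 12.0)/2 = 18.95 °C
0.408 Ra = 0.408 × 18.7 = 7.6296 mm/d equivalent
ET₀ = 0.0023 × 7.6296 × (18.95 + 17.8) × √13.9 = 0.0023 × 7.6296 × 36.75 × 3.7283 = 2.4044 mm/d
ETc = Kc × ET₀ = 1.07 × 2.4044 = 2.5727 mm/d
Crop demand D = ETc × 30 d = 2.5727 × 30 = 77.181 mm
D − Pe = 77.181 − 47.8 = 29.381 mm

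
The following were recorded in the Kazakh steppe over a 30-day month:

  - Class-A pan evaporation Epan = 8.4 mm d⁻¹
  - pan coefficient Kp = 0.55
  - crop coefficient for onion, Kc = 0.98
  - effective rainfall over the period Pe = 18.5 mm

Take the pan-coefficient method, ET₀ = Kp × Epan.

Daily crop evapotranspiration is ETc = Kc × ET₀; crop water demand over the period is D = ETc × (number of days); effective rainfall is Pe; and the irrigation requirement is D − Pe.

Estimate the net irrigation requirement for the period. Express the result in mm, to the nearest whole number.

117 mm

ET₀ = 0.55 × 8.4 = 4.6200 mm/d
ETc = Kc × ET₀ = 0.98 × 4.6200 = 4.5276 mm/d
Crop demand D = ETc × 30 d = 4.5276 × 30 = 135.828 mm
D − Pe = 135.828 − 18.5 = 117.328 mm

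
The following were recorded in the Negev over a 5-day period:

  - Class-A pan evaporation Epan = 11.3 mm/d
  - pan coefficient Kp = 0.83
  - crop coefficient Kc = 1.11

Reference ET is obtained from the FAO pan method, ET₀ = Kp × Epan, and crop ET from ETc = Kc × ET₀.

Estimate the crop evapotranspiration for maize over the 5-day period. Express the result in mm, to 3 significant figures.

52.1 mm

ET₀ = 0.83 × 11.3 = 9.3790 mm/d
ETc = Kc × ET₀ = 1.11 × 9.3790 = 10.4107 mm/d
Over 5 days: 10.4107 × 5 = 52.054 mm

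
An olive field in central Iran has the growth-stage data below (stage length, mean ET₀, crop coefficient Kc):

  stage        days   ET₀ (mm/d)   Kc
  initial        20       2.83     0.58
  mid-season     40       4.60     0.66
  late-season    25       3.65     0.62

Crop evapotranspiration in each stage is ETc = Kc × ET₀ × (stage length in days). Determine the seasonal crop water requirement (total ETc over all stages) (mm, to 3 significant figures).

211 mm

initial: 0.58 × 2.83 × 20 = 32.83 mm
mid-season: 0.66 × 4.60 × 40 = 121.44 mm
late-season: 0.62 × 3.65 × 25 = 56.58 mm
Seasonal total = 210.85 mm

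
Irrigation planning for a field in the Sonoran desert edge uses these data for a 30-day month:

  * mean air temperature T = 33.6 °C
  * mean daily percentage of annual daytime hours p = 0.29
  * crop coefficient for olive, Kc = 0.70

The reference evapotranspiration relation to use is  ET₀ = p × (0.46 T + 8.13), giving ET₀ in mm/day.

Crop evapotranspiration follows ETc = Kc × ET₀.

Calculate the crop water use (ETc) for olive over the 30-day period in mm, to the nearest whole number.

ET₀ = 0.29 × (0.46 × 33.6 + 8.13) = 0.29 × 23.586 = 6.8399 mm/d
ETc = Kc × ET₀ = 0.70 × 6.8399 = 4.7879 mm/d
Over 30 days: 4.7879 × 30 = 143.637 mm

144 mm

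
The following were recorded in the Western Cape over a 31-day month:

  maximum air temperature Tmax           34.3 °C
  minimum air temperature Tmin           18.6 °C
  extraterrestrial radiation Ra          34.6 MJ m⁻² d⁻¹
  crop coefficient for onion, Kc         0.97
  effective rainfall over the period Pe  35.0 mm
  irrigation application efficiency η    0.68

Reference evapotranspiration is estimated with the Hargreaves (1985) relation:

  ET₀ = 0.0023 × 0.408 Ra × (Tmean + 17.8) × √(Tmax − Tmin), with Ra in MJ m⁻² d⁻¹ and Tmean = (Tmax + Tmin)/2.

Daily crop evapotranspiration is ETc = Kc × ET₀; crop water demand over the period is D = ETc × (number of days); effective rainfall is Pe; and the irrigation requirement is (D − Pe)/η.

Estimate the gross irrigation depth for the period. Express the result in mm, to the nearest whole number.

200 mm

Tmean = (34.3 + 18.6)/2 = 26.45 °C
0.408 Ra = 0.408 × 34.6 = 14.1168 mm/d equivalent
ET₀ = 0.0023 × 14.1168 × (26.45 + 17.8) × √15.7 = 0.0023 × 14.1168 × 44.25 × 3.9623 = 5.6928 mm/d
ETc = Kc × ET₀ = 0.97 × 5.6928 = 5.5220 mm/d
Crop demand D = ETc × 31 d = 5.5220 × 31 = 171.182 mm
D − Pe = 171.182 − 35.0 = 136.182 mm
Gross irrigation = 136.182 / 0.68 = 200.268 mm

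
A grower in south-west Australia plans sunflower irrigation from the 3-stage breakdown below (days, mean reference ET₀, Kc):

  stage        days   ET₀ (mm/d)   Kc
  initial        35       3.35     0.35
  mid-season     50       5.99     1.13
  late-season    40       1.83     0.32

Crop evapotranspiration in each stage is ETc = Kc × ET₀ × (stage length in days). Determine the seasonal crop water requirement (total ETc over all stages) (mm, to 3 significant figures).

initial: 0.35 × 3.35 × 35 = 41.04 mm
mid-season: 1.13 × 5.99 × 50 = 338.44 mm
late-season: 0.32 × 1.83 × 40 = 23.42 mm
Seasonal total = 402.90 mm

403 mm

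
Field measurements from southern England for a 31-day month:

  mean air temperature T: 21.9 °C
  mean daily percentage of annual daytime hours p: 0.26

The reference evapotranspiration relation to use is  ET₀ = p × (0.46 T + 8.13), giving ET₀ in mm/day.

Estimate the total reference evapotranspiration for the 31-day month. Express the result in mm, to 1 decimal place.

146.7 mm

ET₀ = 0.26 × (0.46 × 21.9 + 8.13) = 0.26 × 18.204 = 4.7330 mm/d
Monthly total = 4.7330 × 31 = 146.723 mm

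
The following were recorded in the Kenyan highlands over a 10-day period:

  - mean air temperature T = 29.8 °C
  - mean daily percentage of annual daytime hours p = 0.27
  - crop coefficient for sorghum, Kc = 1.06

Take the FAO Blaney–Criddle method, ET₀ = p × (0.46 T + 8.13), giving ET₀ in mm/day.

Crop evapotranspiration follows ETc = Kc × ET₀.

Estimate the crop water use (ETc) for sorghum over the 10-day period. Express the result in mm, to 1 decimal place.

62.5 mm

ET₀ = 0.27 × (0.46 × 29.8 + 8.13) = 0.27 × 21.838 = 5.8963 mm/d
ETc = Kc × ET₀ = 1.06 × 5.8963 = 6.2501 mm/d
Over 10 days: 6.2501 × 10 = 62.501 mm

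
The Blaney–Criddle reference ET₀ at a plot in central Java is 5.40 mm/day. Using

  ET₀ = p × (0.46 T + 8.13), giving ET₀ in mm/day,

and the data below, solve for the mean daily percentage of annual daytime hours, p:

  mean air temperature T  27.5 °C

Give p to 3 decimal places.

p = ET₀ / (0.46 T + 8.13) = 5.40 / (0.46 × 27.5 + 8.13) = 5.40 / 20.780 = 0.2599

0.260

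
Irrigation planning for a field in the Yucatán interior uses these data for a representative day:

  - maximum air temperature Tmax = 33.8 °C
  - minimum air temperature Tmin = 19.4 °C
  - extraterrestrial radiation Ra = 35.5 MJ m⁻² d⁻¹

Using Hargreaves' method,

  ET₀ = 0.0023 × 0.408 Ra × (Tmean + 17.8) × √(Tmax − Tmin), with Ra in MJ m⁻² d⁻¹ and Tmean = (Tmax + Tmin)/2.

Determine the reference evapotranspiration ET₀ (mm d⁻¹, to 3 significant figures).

5.61 mm d⁻¹

Tmean = (33.8 + 19.4)/2 = 26.60 °C
0.408 Ra = 0.408 × 35.5 = 14.4840 mm/d equivalent
ET₀ = 0.0023 × 14.4840 × (26.60 + 17.8) × √14.4 = 0.0023 × 14.4840 × 44.40 × 3.7947 = 5.6128 mm/d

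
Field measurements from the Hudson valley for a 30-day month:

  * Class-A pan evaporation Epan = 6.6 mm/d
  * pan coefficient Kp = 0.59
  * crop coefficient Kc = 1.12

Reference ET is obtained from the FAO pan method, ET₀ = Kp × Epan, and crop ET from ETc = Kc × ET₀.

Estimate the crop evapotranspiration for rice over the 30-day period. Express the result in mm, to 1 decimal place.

130.8 mm

ET₀ = 0.59 × 6.6 = 3.8940 mm/d
ETc = Kc × ET₀ = 1.12 × 3.8940 = 4.3613 mm/d
Over 30 days: 4.3613 × 30 = 130.839 mm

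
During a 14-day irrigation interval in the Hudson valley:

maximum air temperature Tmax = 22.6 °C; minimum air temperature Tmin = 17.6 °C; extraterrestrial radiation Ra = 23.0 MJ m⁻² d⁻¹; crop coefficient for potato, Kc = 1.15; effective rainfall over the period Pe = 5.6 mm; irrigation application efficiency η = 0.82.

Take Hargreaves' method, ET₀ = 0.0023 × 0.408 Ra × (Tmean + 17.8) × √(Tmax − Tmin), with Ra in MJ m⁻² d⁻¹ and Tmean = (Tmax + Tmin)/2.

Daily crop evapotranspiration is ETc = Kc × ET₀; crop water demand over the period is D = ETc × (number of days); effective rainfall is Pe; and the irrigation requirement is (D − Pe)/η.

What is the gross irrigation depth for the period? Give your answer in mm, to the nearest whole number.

Tmean = (22.6 + 17.6)/2 = 20.10 °C
0.408 Ra = 0.408 × 23.0 = 9.3840 mm/d equivalent
ET₀ = 0.0023 × 9.3840 × (20.10 + 17.8) × √5.0 = 0.0023 × 9.3840 × 37.90 × 2.2361 = 1.8291 mm/d
ETc = Kc × ET₀ = 1.15 × 1.8291 = 2.1035 mm/d
Crop demand D = ETc × 14 d = 2.1035 × 14 = 29.449 mm
D − Pe = 29.449 − 5.6 = 23.849 mm
Gross irrigation = 23.849 / 0.82 = 29.084 mm

29 mm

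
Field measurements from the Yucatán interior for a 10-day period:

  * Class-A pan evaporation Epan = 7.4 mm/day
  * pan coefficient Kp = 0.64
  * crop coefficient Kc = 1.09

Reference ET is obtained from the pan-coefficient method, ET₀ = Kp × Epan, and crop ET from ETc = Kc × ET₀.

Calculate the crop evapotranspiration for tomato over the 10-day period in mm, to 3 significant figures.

ET₀ = 0.64 × 7.4 = 4.7360 mm/d
ETc = Kc × ET₀ = 1.09 × 4.7360 = 5.1622 mm/d
Over 10 days: 5.1622 × 10 = 51.622 mm

51.6 mm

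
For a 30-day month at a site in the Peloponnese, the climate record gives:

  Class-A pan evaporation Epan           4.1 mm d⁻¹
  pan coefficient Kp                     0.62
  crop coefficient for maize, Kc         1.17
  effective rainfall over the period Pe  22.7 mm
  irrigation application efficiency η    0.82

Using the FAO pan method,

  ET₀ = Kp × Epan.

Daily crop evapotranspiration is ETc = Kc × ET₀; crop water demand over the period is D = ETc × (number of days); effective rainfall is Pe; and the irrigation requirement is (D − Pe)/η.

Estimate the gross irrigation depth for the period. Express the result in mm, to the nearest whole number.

ET₀ = 0.62 × 4.1 = 2.5420 mm/d
ETc = Kc × ET₀ = 1.17 × 2.5420 = 2.9741 mm/d
Crop demand D = ETc × 30 d = 2.9741 × 30 = 89.223 mm
D − Pe = 89.223 − 22.7 = 66.523 mm
Gross irrigation = 66.523 / 0.82 = 81.126 mm

81 mm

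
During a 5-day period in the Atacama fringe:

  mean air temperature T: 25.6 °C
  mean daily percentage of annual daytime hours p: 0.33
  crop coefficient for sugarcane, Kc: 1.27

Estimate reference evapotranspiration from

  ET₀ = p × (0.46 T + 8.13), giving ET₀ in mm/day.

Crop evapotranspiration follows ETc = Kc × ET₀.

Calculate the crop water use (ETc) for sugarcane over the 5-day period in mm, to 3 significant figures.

ET₀ = 0.33 × (0.46 × 25.6 + 8.13) = 0.33 × 19.906 = 6.5690 mm/d
ETc = Kc × ET₀ = 1.27 × 6.5690 = 8.3426 mm/d
Over 5 days: 8.3426 × 5 = 41.713 mm

41.7 mm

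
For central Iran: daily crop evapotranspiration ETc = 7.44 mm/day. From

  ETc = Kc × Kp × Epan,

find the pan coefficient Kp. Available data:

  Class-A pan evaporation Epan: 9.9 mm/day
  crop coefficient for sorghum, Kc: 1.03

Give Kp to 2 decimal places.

ETc = Kc × Kp × Epan  ⇒  Kp = ETc / (Kc × Epan)
Kp = 7.44 / (1.03 × 9.9) = 7.44 / 10.197 = 0.7296

0.73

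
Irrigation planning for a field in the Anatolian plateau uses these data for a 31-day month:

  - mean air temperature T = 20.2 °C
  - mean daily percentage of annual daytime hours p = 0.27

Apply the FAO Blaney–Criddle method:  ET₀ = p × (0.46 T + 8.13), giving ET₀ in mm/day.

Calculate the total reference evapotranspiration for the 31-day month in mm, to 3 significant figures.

ET₀ = 0.27 × (0.46 × 20.2 + 8.13) = 0.27 × 17.422 = 4.7039 mm/d
Monthly total = 4.7039 × 31 = 145.821 mm

146 mm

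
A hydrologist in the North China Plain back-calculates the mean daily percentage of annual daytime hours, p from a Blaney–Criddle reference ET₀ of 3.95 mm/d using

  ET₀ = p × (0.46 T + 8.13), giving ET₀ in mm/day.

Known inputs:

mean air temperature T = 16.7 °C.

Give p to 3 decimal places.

0.250

p = ET₀ / (0.46 T + 8.13) = 3.95 / (0.46 × 16.7 + 8.13) = 3.95 / 15.812 = 0.2498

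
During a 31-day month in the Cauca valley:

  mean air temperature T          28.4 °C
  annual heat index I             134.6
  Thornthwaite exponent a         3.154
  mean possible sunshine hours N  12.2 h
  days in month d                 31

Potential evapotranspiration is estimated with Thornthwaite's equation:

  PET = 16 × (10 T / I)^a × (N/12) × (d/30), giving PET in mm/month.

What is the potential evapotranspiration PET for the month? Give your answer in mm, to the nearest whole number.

10T/I = 10 × 28.4 / 134.6 = 2.1100
(10T/I)^a = 2.1100^3.154 = 10.5387
Uncorrected PET = 16 × 10.5387 = 168.619 mm
Correction = (N/12)(d/30) = (12.2/12)(31/30) = 1.0506
PET = 168.619 × 1.0506 = 177.151 mm/month

177 mm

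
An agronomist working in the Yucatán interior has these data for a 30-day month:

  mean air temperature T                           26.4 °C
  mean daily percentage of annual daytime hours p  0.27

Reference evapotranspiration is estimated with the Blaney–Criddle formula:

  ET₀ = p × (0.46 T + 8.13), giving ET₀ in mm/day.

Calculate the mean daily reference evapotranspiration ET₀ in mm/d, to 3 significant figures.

5.47 mm/d

ET₀ = 0.27 × (0.46 × 26.4 + 8.13) = 0.27 × 20.274 = 5.4740 mm/d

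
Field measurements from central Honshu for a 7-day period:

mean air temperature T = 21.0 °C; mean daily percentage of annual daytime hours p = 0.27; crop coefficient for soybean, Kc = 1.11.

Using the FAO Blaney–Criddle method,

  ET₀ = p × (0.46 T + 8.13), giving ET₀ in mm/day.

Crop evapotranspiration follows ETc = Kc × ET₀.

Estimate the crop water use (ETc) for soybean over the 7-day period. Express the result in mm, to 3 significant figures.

ET₀ = 0.27 × (0.46 × 21.0 + 8.13) = 0.27 × 17.790 = 4.8033 mm/d
ETc = Kc × ET₀ = 1.11 × 4.8033 = 5.3317 mm/d
Over 7 days: 5.3317 × 7 = 37.322 mm

37.3 mm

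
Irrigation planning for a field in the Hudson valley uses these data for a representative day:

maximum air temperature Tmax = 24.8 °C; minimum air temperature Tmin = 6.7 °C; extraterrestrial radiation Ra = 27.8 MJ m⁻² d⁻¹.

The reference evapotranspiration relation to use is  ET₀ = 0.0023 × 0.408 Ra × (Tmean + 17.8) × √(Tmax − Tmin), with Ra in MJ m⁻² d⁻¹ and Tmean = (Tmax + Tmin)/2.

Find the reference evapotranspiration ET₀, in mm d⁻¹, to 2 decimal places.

3.72 mm d⁻¹

Tmean = (24.8 + 6.7)/2 = 15.75 °C
0.408 Ra = 0.408 × 27.8 = 11.3424 mm/d equivalent
ET₀ = 0.0023 × 11.3424 × (15.75 + 17.8) × √18.1 = 0.0023 × 11.3424 × 33.55 × 4.2544 = 3.7236 mm/d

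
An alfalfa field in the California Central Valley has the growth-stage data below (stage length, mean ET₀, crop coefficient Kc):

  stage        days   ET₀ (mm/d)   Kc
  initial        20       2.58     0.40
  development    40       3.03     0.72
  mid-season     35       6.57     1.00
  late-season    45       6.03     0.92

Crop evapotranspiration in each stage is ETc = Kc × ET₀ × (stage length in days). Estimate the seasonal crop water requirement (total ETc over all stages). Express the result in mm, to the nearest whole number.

initial: 0.40 × 2.58 × 20 = 20.64 mm
development: 0.72 × 3.03 × 40 = 87.26 mm
mid-season: 1.00 × 6.57 × 35 = 229.95 mm
late-season: 0.92 × 6.03 × 45 = 249.64 mm
Seasonal total = 587.49 mm

587 mm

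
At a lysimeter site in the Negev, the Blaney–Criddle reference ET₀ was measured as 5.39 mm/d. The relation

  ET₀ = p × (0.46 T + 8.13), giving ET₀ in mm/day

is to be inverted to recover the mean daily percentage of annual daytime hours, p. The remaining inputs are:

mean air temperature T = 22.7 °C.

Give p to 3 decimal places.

p = ET₀ / (0.46 T + 8.13) = 5.39 / (0.46 × 22.7 + 8.13) = 5.39 / 18.572 = 0.2902

0.290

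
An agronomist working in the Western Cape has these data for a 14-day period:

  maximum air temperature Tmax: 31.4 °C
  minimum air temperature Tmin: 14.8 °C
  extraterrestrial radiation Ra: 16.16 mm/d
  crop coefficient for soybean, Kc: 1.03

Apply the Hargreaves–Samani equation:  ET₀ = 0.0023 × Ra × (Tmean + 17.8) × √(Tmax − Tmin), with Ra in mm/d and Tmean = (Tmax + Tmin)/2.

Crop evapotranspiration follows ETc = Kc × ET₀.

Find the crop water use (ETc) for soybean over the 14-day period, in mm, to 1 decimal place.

89.3 mm

Tmean = (31.4 + 14.8)/2 = 23.10 °C
ET₀ = 0.0023 × 16.16 × (23.10 + 17.8) × √16.6 = 0.0023 × 16.16 × 40.90 × 4.0743 = 6.1936 mm/d
ETc = Kc × ET₀ = 1.03 × 6.1936 = 6.3794 mm/d
Over 14 days: 6.3794 × 14 = 89.312 mm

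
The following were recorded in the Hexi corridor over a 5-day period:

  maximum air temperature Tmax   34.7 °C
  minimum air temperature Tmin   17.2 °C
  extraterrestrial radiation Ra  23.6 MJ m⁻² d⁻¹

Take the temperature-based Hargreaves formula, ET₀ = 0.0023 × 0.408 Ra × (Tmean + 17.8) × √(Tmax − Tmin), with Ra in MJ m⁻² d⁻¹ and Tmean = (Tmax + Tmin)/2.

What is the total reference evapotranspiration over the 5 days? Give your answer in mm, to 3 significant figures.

20.3 mm

Tmean = (34.7 + 17.2)/2 = 25.95 °C
0.408 Ra = 0.408 × 23.6 = 9.6288 mm/d equivalent
ET₀ = 0.0023 × 9.6288 × (25.95 + 17.8) × √17.5 = 0.0023 × 9.6288 × 43.75 × 4.1833 = 4.0532 mm/d
Over 5 days: 4.0532 × 5 = 20.266 mm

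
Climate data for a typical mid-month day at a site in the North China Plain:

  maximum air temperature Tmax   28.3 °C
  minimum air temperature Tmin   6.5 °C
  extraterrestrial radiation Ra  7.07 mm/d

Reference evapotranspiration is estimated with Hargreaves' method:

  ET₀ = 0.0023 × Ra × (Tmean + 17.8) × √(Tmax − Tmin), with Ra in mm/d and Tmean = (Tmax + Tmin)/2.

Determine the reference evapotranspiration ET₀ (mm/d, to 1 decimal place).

2.7 mm/d

Tmean = (28.3 + 6.5)/2 = 17.40 °C
ET₀ = 0.0023 × 7.07 × (17.40 + 17.8) × √21.8 = 0.0023 × 7.07 × 35.20 × 4.6690 = 2.6725 mm/d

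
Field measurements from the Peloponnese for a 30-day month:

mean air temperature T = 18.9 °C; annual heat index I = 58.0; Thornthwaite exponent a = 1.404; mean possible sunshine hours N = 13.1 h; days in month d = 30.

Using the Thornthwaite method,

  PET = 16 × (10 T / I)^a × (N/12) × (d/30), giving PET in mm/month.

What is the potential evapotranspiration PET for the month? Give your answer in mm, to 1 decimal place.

91.7 mm

10T/I = 10 × 18.9 / 58.0 = 3.2586
(10T/I)^a = 3.2586^1.404 = 5.2516
Uncorrected PET = 16 × 5.2516 = 84.026 mm
Correction = (N/12)(d/30) = (13.1/12)(30/30) = 1.0917
PET = 84.026 × 1.0917 = 91.731 mm/month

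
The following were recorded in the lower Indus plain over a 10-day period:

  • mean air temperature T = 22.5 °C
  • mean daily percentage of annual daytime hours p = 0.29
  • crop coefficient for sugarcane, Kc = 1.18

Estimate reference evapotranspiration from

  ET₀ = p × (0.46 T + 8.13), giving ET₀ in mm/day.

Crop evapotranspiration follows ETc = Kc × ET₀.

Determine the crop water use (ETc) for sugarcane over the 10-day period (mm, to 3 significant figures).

ET₀ = 0.29 × (0.46 × 22.5 + 8.13) = 0.29 × 18.480 = 5.3592 mm/d
ETc = Kc × ET₀ = 1.18 × 5.3592 = 6.3239 mm/d
Over 10 days: 6.3239 × 10 = 63.239 mm

63.2 mm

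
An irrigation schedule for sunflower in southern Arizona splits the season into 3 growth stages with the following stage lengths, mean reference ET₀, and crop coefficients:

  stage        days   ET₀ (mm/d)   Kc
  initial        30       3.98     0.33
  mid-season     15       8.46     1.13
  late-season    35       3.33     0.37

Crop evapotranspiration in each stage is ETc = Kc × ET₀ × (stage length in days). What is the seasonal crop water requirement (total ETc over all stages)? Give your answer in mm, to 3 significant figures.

226 mm

initial: 0.33 × 3.98 × 30 = 39.40 mm
mid-season: 1.13 × 8.46 × 15 = 143.40 mm
late-season: 0.37 × 3.33 × 35 = 43.12 mm
Seasonal total = 225.92 mm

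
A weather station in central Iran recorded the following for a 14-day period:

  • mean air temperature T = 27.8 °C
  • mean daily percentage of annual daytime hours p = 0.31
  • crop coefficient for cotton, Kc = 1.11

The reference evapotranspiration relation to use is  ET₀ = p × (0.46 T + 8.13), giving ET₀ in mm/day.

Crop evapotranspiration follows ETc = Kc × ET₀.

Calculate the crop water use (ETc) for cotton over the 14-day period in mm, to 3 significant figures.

ET₀ = 0.31 × (0.46 × 27.8 + 8.13) = 0.31 × 20.918 = 6.4846 mm/d
ETc = Kc × ET₀ = 1.11 × 6.4846 = 7.1979 mm/d
Over 14 days: 7.1979 × 14 = 100.771 mm

101 mm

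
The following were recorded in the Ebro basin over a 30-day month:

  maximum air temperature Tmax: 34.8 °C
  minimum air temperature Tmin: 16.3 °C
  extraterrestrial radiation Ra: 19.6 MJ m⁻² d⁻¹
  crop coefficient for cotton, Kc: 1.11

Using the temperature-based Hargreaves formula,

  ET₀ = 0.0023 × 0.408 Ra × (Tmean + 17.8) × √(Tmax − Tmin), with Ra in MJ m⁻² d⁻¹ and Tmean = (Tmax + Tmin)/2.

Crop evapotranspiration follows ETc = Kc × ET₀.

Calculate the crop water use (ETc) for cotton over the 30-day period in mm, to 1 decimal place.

114.2 mm

Tmean = (34.8 + 16.3)/2 = 25.55 °C
0.408 Ra = 0.408 × 19.6 = 7.9968 mm/d equivalent
ET₀ = 0.0023 × 7.9968 × (25.55 + 17.8) × √18.5 = 0.0023 × 7.9968 × 43.35 × 4.3012 = 3.4294 mm/d
ETc = Kc × ET₀ = 1.11 × 3.4294 = 3.8066 mm/d
Over 30 days: 3.8066 × 30 = 114.198 mm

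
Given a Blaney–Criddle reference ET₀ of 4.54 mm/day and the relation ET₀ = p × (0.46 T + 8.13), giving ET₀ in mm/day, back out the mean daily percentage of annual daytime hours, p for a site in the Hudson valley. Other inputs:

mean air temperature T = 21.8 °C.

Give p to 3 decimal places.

0.250

p = ET₀ / (0.46 T + 8.13) = 4.54 / (0.46 × 21.8 + 8.13) = 4.54 / 18.158 = 0.2500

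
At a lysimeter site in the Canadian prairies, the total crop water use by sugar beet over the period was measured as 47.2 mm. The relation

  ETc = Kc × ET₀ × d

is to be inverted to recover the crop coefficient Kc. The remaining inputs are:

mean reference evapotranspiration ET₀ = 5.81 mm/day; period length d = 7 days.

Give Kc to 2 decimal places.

ETc = Kc × ET₀ × d  ⇒  Kc = ETc / (ET₀ × d)
Kc = 47.2 / (5.81 × 7) = 47.2 / 40.67 = 1.1606

1.16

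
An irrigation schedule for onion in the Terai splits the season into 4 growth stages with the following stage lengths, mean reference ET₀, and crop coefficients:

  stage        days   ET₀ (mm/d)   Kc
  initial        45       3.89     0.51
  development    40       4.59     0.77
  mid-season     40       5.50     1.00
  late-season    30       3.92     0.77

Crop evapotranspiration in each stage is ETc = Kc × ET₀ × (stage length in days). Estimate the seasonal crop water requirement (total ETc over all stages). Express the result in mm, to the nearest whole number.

541 mm

initial: 0.51 × 3.89 × 45 = 89.28 mm
development: 0.77 × 4.59 × 40 = 141.37 mm
mid-season: 1.00 × 5.50 × 40 = 220.00 mm
late-season: 0.77 × 3.92 × 30 = 90.55 mm
Seasonal total = 541.20 mm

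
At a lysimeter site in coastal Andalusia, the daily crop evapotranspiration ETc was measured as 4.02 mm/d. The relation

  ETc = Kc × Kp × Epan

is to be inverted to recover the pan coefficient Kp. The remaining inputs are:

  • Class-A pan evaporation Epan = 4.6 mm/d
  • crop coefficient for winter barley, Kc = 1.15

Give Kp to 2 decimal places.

ETc = Kc × Kp × Epan  ⇒  Kp = ETc / (Kc × Epan)
Kp = 4.02 / (1.15 × 4.6) = 4.02 / 5.290 = 0.7599

0.76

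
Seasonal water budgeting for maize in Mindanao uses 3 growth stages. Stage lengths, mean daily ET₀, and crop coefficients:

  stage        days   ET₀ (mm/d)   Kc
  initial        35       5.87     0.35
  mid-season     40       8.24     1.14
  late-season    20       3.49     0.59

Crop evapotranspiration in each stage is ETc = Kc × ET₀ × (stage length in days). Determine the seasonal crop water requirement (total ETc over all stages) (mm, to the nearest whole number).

489 mm

initial: 0.35 × 5.87 × 35 = 71.91 mm
mid-season: 1.14 × 8.24 × 40 = 375.74 mm
late-season: 0.59 × 3.49 × 20 = 41.18 mm
Seasonal total = 488.83 mm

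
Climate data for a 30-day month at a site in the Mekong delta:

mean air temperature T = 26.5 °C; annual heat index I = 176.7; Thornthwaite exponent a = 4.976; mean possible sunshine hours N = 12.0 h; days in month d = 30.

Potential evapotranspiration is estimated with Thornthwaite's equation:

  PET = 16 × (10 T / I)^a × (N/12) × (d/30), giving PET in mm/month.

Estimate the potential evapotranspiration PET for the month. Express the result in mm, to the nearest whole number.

10T/I = 10 × 26.5 / 176.7 = 1.4997
(10T/I)^a = 1.4997^4.976 = 7.5127
Uncorrected PET = 16 × 7.5127 = 120.203 mm
Correction = (N/12)(d/30) = (12.0/12)(30/30) = 1.0000
PET = 120.203 × 1.0000 = 120.203 mm/month

120 mm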